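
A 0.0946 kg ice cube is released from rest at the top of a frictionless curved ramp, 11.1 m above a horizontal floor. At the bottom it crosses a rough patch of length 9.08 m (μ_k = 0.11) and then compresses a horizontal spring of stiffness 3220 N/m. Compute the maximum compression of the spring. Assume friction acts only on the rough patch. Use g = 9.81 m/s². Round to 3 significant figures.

x = 0.0763 m

Initial energy: E₁ = mgh = (0.0946)(9.81)(11.1) = 10.301 J
Friction removes W_f = μ_k mg d = (0.11)(0.0946)(9.81)(9.08) = 0.9269 J
Energy reaching the spring: E = 10.301 − 0.9269 = 9.3742 J
At max compression ½kx² = E ⇒ x = √(2E/k) = √(2 × 9.3742/3220) = 0.07631 m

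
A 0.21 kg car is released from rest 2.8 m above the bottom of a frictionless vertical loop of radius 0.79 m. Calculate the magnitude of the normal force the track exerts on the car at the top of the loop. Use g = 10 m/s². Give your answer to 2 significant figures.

Energy from release to top (height 2r): mgh = ½mv_top² + mg(2r)
v_top² = 2g(h − 2r) = 2(10)(2.8 − 1.580) = 24.400 m²/s²
At the top, both N and weight point toward the centre: N + mg = mv_top²/r
N = m(v_top²/r − g) = 0.21(24.400/0.79 − 10) = 4.386 N

N = 4.4 N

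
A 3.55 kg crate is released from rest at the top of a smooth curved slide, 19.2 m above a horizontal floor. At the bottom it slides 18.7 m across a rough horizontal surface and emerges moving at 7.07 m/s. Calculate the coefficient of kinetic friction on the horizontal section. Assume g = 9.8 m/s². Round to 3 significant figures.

μ_k = 0.890

Applying the work–energy principle:
mgh = ½mv² + μ_k m g d
mgh = 667.97 J; ½mv² = 88.723 J
W_f = 667.97 − 88.723 = 579.2 J
μ_k = W_f/(mg·d) = 579.2/(34.79 × 18.7) = 0.8904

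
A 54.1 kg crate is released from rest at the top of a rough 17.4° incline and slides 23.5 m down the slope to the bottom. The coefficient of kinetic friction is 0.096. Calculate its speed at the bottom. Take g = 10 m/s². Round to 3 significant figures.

Work–energy: mg(L sinθ) − μ_k(mg cosθ)L = ½mv²
mgh = mgL sinθ = (54.1)(10)(23.5)sin17.4° = 3801.9 J
W_f = μ_k mg cosθ · L = (0.096)(54.1)(10)cos17.4°·23.5 = 1165 J
½mv² = 3801.9 − 1165 = 2637.2 J
v = √(2 × 2637.2/54.1) = 9.874 m/s

v = 9.87 m/s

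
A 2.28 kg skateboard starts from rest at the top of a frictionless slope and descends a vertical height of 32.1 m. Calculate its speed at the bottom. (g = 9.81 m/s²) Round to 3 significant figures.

By conservation of mechanical energy, mgh = ½mv²
v = √(2gh) = √(2 × 9.81 × 32.1) = √629.80 = 25.10 m/s

v = 25.1 m/s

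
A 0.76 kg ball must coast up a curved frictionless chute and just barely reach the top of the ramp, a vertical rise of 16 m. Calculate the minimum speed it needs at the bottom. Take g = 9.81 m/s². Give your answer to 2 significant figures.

At the top it is momentarily at rest, so all KE converts to PE: ½mv² = mgh
v = √(2gh) = √(2 × 9.81 × 16) = 17.72 m/s

v = 18 m/s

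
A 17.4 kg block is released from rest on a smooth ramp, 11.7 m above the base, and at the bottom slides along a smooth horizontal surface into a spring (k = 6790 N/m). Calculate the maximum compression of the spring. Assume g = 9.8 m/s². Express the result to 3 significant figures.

x = 0.767 m

Energy conservation (no friction) from release to max compression: mgh = ½kx²
x = √(2mgh/k) = √(2 × 17.4 × 9.8 × 11.7 / 6790) = 0.7666 m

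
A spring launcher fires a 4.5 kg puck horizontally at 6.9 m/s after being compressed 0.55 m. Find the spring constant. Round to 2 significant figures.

½kx² = ½mv²
k = mv²/x² = (4.5)(6.9)²/(0.55)² = 708.2 N/m

k = 710 N/m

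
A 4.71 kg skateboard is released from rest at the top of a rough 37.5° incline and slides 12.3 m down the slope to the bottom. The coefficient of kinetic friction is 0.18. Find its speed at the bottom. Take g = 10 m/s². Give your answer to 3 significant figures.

v = 10.7 m/s

Work–energy: mg(L sinθ) − μ_k(mg cosθ)L = ½mv²
mgh = mgL sinθ = (4.71)(10)(12.3)sin37.5° = 352.67 J
W_f = μ_k mg cosθ · L = (0.18)(4.71)(10)cos37.5°·12.3 = 82.73 J
½mv² = 352.67 − 82.73 = 269.94 J
v = √(2 × 269.94/4.71) = 10.71 m/s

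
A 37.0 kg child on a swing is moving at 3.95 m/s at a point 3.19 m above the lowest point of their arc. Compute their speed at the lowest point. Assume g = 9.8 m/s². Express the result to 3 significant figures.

Mechanical energy is conserved (no friction): ½mv₀² + mgh = ½mv²
v² = v₀² + 2gh = (3.95)² + 2(9.8)(3.19) = 78.127
v = √78.127 = 8.839 m/s

v = 8.84 m/s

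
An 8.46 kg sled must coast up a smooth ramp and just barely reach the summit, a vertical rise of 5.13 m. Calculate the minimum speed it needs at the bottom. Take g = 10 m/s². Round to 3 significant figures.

v = 10.1 m/s

At the top it is momentarily at rest, so all KE converts to PE: ½mv² = mgh
v = √(2gh) = √(2 × 10 × 5.13) = 10.13 m/s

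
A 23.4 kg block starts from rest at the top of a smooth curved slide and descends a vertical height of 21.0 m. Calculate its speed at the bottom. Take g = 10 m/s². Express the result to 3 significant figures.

By conservation of mechanical energy, mgh = ½mv²
The mass cancels from both sides.
v = √(2gh) = √(2 × 10 × 21.0) = √420.00 = 20.49 m/s

v = 20.5 m/s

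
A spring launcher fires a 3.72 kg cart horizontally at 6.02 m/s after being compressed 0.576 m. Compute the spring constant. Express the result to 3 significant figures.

Energy stored in the spring equals the launch KE: ½kx² = ½mv²
k = mv²/x² = (3.72)(6.02)²/(0.576)² = 406.3 N/m

k = 406 N/m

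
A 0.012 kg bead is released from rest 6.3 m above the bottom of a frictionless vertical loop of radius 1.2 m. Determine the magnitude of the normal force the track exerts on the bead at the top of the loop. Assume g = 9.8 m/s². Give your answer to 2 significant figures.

Energy from release to top (height 2r): mgh = ½mv_top² + mg(2r)
v_top² = 2g(h − 2r) = 2(9.8)(6.3 − 2.400) = 76.440 m²/s²
At the top, both N and weight point toward the centre: N + mg = mv_top²/r
N = m(v_top²/r − g) = 0.012(76.440/1.2 − 9.8) = 0.6468 N

N = 0.65 N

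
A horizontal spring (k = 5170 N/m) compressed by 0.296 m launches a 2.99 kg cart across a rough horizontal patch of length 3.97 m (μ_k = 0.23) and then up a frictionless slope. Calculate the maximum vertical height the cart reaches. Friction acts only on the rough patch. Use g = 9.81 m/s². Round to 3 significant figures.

Spring energy: E₀ = ½kx² = ½(5170)(0.296)² = 226.49 J
Friction: W_f = μ_k mg d = (0.23)(2.99)(9.81)(3.97) = 26.78 J
Energy at base of ramp: E = 226.49 − 26.78 = 199.70 J
At max height all remaining energy is PE: mgh = E ⇒ h = E/(mg) = 199.70/(2.99 × 9.81) = 6.808 m

h = 6.81 m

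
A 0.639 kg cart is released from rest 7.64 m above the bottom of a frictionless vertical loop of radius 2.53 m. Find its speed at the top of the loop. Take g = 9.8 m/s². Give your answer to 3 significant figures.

v = 7.11 m/s

Energy conservation: mgh = ½mv_top² + mg(2r)
v_top² = 2g(h − 2r) = 2(9.8)(7.64 − 5.060) = 50.57
v_top = 7.111 m/s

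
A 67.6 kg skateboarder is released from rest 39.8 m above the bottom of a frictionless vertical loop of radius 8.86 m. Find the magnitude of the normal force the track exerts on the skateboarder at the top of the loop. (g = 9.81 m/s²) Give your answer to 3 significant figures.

Energy from release to top (height 2r): mgh = ½mv_top² + mg(2r)
v_top² = 2g(h − 2r) = 2(9.81)(39.8 − 17.72) = 433.21 m²/s²
At the top, both N and weight point toward the centre: N + mg = mv_top²/r
N = m(v_top²/r − g) = 67.6(433.21/8.86 − 9.81) = 2642 N

N = 2640 N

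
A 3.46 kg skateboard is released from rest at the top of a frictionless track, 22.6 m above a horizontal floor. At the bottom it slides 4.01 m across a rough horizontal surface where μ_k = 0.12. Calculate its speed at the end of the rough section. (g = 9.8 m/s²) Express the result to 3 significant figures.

v = 20.8 m/s

Energy at the top = energy at the end + work done against friction:
mgh = ½mv² + μ_k m g d
W_f = μ_k mg d = (0.12)(3.46)(9.8)(4.01) = 16.32 J
½mv² = mgh − W_f = 766.32 − 16.32 = 750.00 J
v = √(2 × 750.00/3.46) = 20.82 m/s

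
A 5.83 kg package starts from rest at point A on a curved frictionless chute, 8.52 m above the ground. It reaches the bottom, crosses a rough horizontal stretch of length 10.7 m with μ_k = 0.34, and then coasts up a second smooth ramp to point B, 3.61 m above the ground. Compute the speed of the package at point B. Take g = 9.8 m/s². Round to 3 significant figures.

Energy at A: mgh₁ = (5.83)(9.8)(8.52) = 486.78 J
Friction loss: W_f = μ_k mg d = 207.9 J
At B: ½mv² + mgh₂ = mgh₁ − W_f
½mv² = 486.78 − 207.9 − 206.25 = 72.674 J
v = √(2 × 72.674/5.83) = 4.993 m/s

v = 4.99 m/s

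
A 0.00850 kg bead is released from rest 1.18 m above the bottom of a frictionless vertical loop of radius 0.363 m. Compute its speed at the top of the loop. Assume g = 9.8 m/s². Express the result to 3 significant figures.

Energy conservation: mgh = ½mv_top² + mg(2r)
v_top² = 2g(h − 2r) = 2(9.8)(1.18 − 0.7260) = 8.898
v_top = 2.983 m/s

v = 2.98 m/s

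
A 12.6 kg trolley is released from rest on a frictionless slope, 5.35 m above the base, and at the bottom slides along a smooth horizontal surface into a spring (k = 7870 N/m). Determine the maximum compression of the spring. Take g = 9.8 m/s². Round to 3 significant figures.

Gravitational PE at the top equals spring PE at max compression: mgh = ½kx²
x = √(2mgh/k) = √(2 × 12.6 × 9.8 × 5.35 / 7870) = 0.4097 m

x = 0.410 m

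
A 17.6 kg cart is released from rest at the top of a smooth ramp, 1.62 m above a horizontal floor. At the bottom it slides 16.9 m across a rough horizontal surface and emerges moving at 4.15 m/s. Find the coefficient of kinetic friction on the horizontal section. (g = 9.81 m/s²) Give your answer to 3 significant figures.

Applying the work–energy principle:
mgh = ½mv² + μ_k m g d
mgh = 279.70 J; ½mv² = 151.56 J
W_f = 279.70 − 151.56 = 128.1 J
μ_k = W_f/(mg·d) = 128.1/(172.7 × 16.9) = 0.04392

μ_k = 0.0439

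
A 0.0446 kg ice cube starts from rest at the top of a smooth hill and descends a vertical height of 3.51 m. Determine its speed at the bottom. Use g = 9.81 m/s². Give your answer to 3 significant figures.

v = 8.30 m/s

Energy conservation between the two points: mgh = ½mv²
The mass cancels from both sides.
v = √(2gh) = √(2 × 9.81 × 3.51) = √68.866 = 8.299 m/s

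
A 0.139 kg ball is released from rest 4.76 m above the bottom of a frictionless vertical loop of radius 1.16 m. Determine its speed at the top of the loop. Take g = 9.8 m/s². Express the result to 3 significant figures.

v = 6.92 m/s

Energy conservation: mgh = ½mv_top² + mg(2r)
v_top² = 2g(h − 2r) = 2(9.8)(4.76 − 2.320) = 47.82
v_top = 6.915 m/s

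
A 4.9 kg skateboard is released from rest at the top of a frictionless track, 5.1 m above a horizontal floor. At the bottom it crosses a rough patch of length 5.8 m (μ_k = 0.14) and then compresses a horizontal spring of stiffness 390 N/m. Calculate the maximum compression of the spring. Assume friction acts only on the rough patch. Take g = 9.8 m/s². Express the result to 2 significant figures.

Initial energy: E₁ = mgh = (4.9)(9.8)(5.1) = 244.90 J
Friction removes W_f = μ_k mg d = (0.14)(4.9)(9.8)(5.8) = 38.99 J
Energy reaching the spring: E = 244.90 − 38.99 = 205.91 J
At max compression ½kx² = E ⇒ x = √(2E/k) = √(2 × 205.91/390) = 1.028 m

x = 1.0 m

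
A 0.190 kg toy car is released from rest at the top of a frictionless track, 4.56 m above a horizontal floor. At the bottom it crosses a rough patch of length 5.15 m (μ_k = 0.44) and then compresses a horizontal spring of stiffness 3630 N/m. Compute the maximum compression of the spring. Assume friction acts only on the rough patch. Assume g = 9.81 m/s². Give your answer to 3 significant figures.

x = 0.0485 m

Initial energy: E₁ = mgh = (0.190)(9.81)(4.56) = 8.4994 J
Friction removes W_f = μ_k mg d = (0.44)(0.190)(9.81)(5.15) = 4.224 J
Energy reaching the spring: E = 8.4994 − 4.224 = 4.2758 J
At max compression ½kx² = E ⇒ x = √(2E/k) = √(2 × 4.2758/3630) = 0.04854 m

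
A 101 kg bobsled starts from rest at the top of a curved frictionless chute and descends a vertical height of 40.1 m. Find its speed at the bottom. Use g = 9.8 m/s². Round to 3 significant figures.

v = 28.0 m/s

By conservation of mechanical energy, mgh = ½mv²
v = √(2gh) = √(2 × 9.8 × 40.1) = √785.96 = 28.03 m/s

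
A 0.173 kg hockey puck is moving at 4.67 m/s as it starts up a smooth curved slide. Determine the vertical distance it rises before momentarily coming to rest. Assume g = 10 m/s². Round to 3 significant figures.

By energy conservation, ½mv² = mgh
h = v²/(2g) = 4.67²/(2 × 10) = 1.090 m

h = 1.09 m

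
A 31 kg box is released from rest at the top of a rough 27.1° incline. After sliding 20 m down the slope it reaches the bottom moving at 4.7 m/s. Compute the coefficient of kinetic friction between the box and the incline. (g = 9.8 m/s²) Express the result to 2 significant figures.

μ_k = 0.45

The energy dissipated by friction is the PE lost minus the KE gained:
mgL sinθ = 2767.9 J; ½mv² = 342.40 J
W_f = 2767.9 − 342.40 = 2425 J
μ_k = W_f/(mg cosθ · L) = 2425/(270.4 × 20) = 0.4484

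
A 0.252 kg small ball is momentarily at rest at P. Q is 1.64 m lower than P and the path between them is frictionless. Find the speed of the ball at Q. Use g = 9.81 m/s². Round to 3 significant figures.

v = 5.67 m/s

Equating total energy at the two states: mgh = ½mv²
v = √(2gh) = √(2 × 9.81 × 1.64) = √32.177 = 5.672 m/s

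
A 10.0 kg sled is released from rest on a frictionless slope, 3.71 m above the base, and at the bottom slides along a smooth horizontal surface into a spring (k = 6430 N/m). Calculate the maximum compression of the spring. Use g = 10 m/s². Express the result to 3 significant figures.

x = 0.340 m

At max compression the sled is momentarily at rest: mgh = ½kx²
x = √(2mgh/k) = √(2 × 10.0 × 10 × 3.71 / 6430) = 0.3397 m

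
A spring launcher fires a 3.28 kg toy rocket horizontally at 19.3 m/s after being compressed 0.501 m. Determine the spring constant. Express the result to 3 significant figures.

k = 4870 N/m

½kx² = ½mv²
k = mv²/x² = (3.28)(19.3)²/(0.501)² = 4868 N/m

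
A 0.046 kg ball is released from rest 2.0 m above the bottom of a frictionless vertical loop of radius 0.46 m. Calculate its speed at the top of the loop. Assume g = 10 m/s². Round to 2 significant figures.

v = 4.6 m/s

Energy conservation: mgh = ½mv_top² + mg(2r)
v_top² = 2g(h − 2r) = 2(10)(2.0 − 0.9200) = 21.60
v_top = 4.648 m/s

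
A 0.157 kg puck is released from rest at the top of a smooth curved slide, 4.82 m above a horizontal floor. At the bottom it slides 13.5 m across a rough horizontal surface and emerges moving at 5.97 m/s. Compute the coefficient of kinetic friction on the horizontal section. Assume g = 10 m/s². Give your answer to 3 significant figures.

Applying the work–energy principle:
mgh = ½mv² + μ_k m g d
mgh = 7.5674 J; ½mv² = 2.7978 J
W_f = 7.5674 − 2.7978 = 4.770 J
μ_k = W_f/(mg·d) = 4.770/(1.570 × 13.5) = 0.2250

μ_k = 0.225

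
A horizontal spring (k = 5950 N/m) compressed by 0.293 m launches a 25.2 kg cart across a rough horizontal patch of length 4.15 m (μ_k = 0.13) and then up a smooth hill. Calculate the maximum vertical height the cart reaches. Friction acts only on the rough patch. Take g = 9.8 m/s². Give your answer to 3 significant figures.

Spring energy: E₀ = ½kx² = ½(5950)(0.293)² = 255.40 J
Friction: W_f = μ_k mg d = (0.13)(25.2)(9.8)(4.15) = 133.2 J
Energy at base of ramp: E = 255.40 − 133.2 = 122.17 J
At max height all remaining energy is PE: mgh = E ⇒ h = E/(mg) = 122.17/(25.2 × 9.8) = 0.4947 m

h = 0.495 m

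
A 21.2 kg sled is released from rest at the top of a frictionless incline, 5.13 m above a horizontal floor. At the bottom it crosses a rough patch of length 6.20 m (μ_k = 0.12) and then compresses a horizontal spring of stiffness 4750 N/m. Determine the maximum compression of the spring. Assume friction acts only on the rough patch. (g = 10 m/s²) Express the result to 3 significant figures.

Initial energy: E₁ = mgh = (21.2)(10)(5.13) = 1087.6 J
Friction removes W_f = μ_k mg d = (0.12)(21.2)(10)(6.20) = 157.7 J
Energy reaching the spring: E = 1087.6 − 157.7 = 929.83 J
At max compression ½kx² = E ⇒ x = √(2E/k) = √(2 × 929.83/4750) = 0.6257 m

x = 0.626 m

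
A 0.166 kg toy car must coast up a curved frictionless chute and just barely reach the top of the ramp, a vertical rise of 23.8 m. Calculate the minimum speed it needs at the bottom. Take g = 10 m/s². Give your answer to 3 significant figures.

v = 21.8 m/s

At the top it is momentarily at rest, so all KE converts to PE: ½mv² = mgh
v = √(2gh) = √(2 × 10 × 23.8) = 21.82 m/s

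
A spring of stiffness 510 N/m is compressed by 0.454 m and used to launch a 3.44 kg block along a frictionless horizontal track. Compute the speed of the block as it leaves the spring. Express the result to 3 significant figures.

The block leaves the spring when the spring is at natural length, so ½kx² = ½mv²
v = x√(k/m) = 0.454 × √(510/3.44) = 5.528 m/s

v = 5.53 m/s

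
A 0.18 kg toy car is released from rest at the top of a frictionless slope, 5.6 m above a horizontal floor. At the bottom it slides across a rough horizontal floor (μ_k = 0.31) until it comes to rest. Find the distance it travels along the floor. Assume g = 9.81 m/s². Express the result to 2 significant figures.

Energy at the top = energy at the end + work done against friction:
At rest all PE has been dissipated by friction: mgh = μ_k m g d
d = h/μ_k = 5.6/0.31 = 18.06 m

d = 18 m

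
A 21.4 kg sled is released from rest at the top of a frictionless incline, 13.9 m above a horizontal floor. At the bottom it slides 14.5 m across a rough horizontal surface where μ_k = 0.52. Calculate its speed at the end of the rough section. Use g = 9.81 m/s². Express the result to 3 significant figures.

v = 11.2 m/s

Energy at the top = energy at the end + work done against friction:
mgh = ½mv² + μ_k m g d
W_f = μ_k mg d = (0.52)(21.4)(9.81)(14.5) = 1583 J
½mv² = mgh − W_f = 2918.1 − 1583 = 1335.2 J
v = √(2 × 1335.2/21.4) = 11.17 m/s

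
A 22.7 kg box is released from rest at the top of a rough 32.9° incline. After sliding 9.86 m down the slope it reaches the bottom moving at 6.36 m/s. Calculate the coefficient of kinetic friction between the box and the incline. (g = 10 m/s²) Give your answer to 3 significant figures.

μ_k = 0.403

The energy dissipated by friction is the PE lost minus the KE gained:
mgL sinθ = 1215.7 J; ½mv² = 459.10 J
W_f = 1215.7 − 459.10 = 756.6 J
μ_k = W_f/(mg cosθ · L) = 756.6/(190.6 × 9.86) = 0.4026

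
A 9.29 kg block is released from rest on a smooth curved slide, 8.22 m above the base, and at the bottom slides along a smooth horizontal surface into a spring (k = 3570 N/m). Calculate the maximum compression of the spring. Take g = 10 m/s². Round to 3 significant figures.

Energy conservation (no friction) from release to max compression: mgh = ½kx²
x = √(2mgh/k) = √(2 × 9.29 × 10 × 8.22 / 3570) = 0.6541 m

x = 0.654 m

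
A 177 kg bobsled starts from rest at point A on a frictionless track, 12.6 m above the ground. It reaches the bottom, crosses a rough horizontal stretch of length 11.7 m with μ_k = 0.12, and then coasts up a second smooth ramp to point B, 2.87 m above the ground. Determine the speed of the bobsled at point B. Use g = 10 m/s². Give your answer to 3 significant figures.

Energy at A: mgh₁ = (177)(10)(12.6) = 22302 J
Friction loss: W_f = μ_k mg d = 2485 J
At B: ½mv² + mgh₂ = mgh₁ − W_f
½mv² = 22302 − 2485 − 5079.9 = 14737 J
v = √(2 × 14737/177) = 12.90 m/s

v = 12.9 m/s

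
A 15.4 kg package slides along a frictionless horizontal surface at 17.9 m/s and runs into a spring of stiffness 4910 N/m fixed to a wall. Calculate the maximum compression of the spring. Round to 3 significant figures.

At max compression the package is momentarily at rest: ½mv² = ½kx²
x = v√(m/k) = 17.9 × √(15.4/4910) = 1.002 m

x = 1.00 m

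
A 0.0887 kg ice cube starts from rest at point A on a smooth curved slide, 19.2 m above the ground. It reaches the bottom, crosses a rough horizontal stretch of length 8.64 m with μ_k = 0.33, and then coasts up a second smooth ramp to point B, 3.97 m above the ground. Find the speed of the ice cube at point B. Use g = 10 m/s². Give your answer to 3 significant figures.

v = 15.7 m/s

Energy at A: mgh₁ = (0.0887)(10)(19.2) = 17.030 J
Friction loss: W_f = μ_k mg d = 2.529 J
At B: ½mv² + mgh₂ = mgh₁ − W_f
½mv² = 17.030 − 2.529 − 3.5214 = 10.980 J
v = √(2 × 10.980/0.0887) = 15.73 m/s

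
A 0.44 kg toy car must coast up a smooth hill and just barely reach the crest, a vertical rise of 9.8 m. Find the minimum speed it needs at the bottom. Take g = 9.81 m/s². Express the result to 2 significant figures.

v = 14 m/s

At the top it is momentarily at rest, so all KE converts to PE: ½mv² = mgh
v = √(2gh) = √(2 × 9.81 × 9.8) = 13.87 m/s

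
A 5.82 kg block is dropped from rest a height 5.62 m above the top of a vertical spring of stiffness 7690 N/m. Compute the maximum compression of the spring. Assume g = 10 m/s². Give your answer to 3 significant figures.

x = 0.299 m

Let x be the compression. The total drop is H + x, and the block is instantaneously at rest at max compression, so energy conservation gives:
mg(H + x) = ½kx²
½(7690)x² − (5.82)(10)x − (5.82)(10)(5.62) = 0
3845x² − 58.20x − 327.1 = 0
x = [58.20 + √(3387 + 5.0306e+06)]/(2 × 3845) = 0.2993 m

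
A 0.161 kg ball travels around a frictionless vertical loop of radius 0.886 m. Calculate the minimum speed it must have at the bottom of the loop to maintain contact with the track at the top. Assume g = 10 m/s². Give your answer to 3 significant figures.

At the top: mg = mv_top²/r ⇒ v_top² = gr = 8.860 m²/s²
Energy from bottom to top (height 2r): ½mv_bot² = ½mv_top² + mg(2r)
v_bot² = gr + 4gr = 5gr = 44.30
v_bot = √(5gr) = 6.656 m/s

v = 6.66 m/s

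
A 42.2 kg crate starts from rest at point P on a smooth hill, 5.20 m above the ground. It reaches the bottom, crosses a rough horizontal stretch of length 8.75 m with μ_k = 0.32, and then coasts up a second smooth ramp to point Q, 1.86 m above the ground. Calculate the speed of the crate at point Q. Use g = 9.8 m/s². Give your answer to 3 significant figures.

v = 3.25 m/s

Energy at P: mgh₁ = (42.2)(9.8)(5.20) = 2150.5 J
Friction loss: W_f = μ_k mg d = 1158 J
At Q: ½mv² + mgh₂ = mgh₁ − W_f
½mv² = 2150.5 − 1158 − 769.22 = 223.32 J
v = √(2 × 223.32/42.2) = 3.253 m/s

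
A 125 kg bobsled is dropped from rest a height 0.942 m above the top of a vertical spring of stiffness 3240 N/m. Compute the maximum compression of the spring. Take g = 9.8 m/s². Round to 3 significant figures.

Let x be the compression. The total drop is H + x, and the bobsled is instantaneously at rest at max compression, so energy conservation gives:
mg(H + x) = ½kx²
½(3240)x² − (125)(9.8)x − (125)(9.8)(0.942) = 0
1620x² − 1225x − 1154 = 0
x = [1225 + √(1.501e+06 + 7.4776e+06)]/(2 × 1620) = 1.303 m

x = 1.30 m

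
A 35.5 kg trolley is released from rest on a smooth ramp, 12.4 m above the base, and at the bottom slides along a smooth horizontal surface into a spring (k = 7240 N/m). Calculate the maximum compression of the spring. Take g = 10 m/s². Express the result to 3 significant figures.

Energy conservation (no friction) from release to max compression: mgh = ½kx²
x = √(2mgh/k) = √(2 × 35.5 × 10 × 12.4 / 7240) = 1.103 m

x = 1.10 m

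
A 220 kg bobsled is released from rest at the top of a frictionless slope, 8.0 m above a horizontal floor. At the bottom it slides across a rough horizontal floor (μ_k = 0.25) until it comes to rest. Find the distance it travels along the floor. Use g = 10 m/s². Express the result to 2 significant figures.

Applying the work–energy principle:
At rest all PE has been dissipated by friction: mgh = μ_k m g d
d = h/μ_k = 8.0/0.25 = 32.00 m

d = 32 m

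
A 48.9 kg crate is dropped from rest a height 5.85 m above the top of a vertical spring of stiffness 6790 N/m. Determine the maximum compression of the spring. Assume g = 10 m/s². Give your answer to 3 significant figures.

x = 0.993 m

Measuring PE from the top of the relaxed spring, at max compression the crate has dropped H + x with zero KE, so:
mg(H + x) = ½kx²
½(6790)x² − (48.9)(10)x − (48.9)(10)(5.85) = 0
3395x² − 489.0x − 2861 = 0
x = [489.0 + √(239121 + 3.8848e+07)]/(2 × 3395) = 0.9928 m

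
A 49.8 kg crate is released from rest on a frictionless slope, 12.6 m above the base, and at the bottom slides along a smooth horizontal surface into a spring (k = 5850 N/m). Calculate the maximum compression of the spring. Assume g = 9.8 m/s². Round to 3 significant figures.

At max compression the crate is momentarily at rest: mgh = ½kx²
x = √(2mgh/k) = √(2 × 49.8 × 9.8 × 12.6 / 5850) = 1.450 m

x = 1.45 m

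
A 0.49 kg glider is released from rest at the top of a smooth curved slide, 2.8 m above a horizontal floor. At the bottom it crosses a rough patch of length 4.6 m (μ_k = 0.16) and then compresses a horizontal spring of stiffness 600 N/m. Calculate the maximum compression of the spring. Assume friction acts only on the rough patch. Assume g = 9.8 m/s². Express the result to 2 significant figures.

Initial energy: E₁ = mgh = (0.49)(9.8)(2.8) = 13.446 J
Friction removes W_f = μ_k mg d = (0.16)(0.49)(9.8)(4.6) = 3.534 J
Energy reaching the spring: E = 13.446 − 3.534 = 9.9113 J
At max compression ½kx² = E ⇒ x = √(2E/k) = √(2 × 9.9113/600) = 0.1818 m

x = 0.18 m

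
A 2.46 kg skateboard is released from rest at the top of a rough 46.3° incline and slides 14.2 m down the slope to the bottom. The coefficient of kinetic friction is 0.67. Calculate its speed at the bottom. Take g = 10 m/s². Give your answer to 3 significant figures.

v = 8.59 m/s

Energy: mgh = ½mv² + W_f, with h = L sinθ and W_f = μ_k (mg cosθ) L
mgh = mgL sinθ = (2.46)(10)(14.2)sin46.3° = 252.55 J
W_f = μ_k mg cosθ · L = (0.67)(2.46)(10)cos46.3°·14.2 = 161.7 J
½mv² = 252.55 − 161.7 = 90.850 J
v = √(2 × 90.850/2.46) = 8.594 m/s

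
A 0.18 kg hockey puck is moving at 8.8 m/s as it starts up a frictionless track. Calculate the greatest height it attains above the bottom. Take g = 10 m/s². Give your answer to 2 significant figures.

Setting KE at the bottom equal to PE gained: ½mv² = mgh
h = v²/(2g) = 8.8²/(2 × 10) = 3.872 m

h = 3.9 m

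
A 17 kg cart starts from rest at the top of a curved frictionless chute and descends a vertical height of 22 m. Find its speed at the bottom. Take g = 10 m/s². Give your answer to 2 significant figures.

v = 21 m/s

Mechanical energy is conserved (no friction): mgh = ½mv²
v = √(2gh) = √(2 × 10 × 22) = √440.00 = 20.98 m/s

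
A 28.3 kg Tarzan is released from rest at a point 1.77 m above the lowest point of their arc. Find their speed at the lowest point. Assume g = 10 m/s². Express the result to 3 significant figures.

v = 5.95 m/s

By conservation of mechanical energy, mgh = ½mv²
The mass cancels from both sides.
v = √(2gh) = √(2 × 10 × 1.77) = √35.400 = 5.950 m/s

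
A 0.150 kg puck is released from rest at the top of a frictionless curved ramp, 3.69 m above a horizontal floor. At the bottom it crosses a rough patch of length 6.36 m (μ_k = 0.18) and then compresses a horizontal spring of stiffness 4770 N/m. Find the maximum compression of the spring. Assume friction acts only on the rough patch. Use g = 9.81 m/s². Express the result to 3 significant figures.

Initial energy: E₁ = mgh = (0.150)(9.81)(3.69) = 5.4298 J
Friction removes W_f = μ_k mg d = (0.18)(0.150)(9.81)(6.36) = 1.685 J
Energy reaching the spring: E = 5.4298 − 1.685 = 3.7453 J
At max compression ½kx² = E ⇒ x = √(2E/k) = √(2 × 3.7453/4770) = 0.03963 m

x = 0.0396 m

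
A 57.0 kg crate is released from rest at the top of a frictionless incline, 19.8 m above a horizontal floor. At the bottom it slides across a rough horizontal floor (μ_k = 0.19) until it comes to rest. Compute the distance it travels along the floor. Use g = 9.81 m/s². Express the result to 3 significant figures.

d = 104 m

Applying the work–energy principle:
At rest all PE has been dissipated by friction: mgh = μ_k m g d
d = h/μ_k = 19.8/0.19 = 104.2 m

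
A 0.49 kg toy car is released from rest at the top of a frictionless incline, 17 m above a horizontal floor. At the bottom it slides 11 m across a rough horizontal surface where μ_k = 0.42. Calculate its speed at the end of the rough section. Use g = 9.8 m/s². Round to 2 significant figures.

v = 16 m/s

Energy at the top = energy at the end + work done against friction:
mgh = ½mv² + μ_k m g d
W_f = μ_k mg d = (0.42)(0.49)(9.8)(11) = 22.19 J
½mv² = mgh − W_f = 81.634 − 22.19 = 59.449 J
v = √(2 × 59.449/0.49) = 15.58 m/s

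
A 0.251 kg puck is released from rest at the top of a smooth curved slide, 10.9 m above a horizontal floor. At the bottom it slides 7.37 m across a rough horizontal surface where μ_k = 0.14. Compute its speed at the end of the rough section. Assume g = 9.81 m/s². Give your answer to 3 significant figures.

v = 13.9 m/s

Energy bookkeeping (friction removes W_f = μ_k N d):
mgh = ½mv² + μ_k m g d
W_f = μ_k mg d = (0.14)(0.251)(9.81)(7.37) = 2.541 J
½mv² = mgh − W_f = 26.839 − 2.541 = 24.299 J
v = √(2 × 24.299/0.251) = 13.91 m/s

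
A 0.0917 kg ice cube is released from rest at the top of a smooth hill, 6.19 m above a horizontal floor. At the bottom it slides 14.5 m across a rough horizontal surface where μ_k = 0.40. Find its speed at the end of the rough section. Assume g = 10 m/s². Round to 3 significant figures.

v = 2.79 m/s

Applying the work–energy principle:
mgh = ½mv² + μ_k m g d
W_f = μ_k mg d = (0.40)(0.0917)(10)(14.5) = 5.319 J
½mv² = mgh − W_f = 5.6762 − 5.319 = 0.35763 J
v = √(2 × 0.35763/0.0917) = 2.793 m/s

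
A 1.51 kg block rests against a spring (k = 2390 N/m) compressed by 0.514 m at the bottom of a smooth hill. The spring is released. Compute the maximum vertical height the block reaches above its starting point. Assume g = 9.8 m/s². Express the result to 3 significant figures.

At maximum height the block is at rest, so ½kx² = mgh
h = kx²/(2mg) = (2390)(0.514)²/(2 × 1.51 × 9.8) = 21.33 m

h = 21.3 m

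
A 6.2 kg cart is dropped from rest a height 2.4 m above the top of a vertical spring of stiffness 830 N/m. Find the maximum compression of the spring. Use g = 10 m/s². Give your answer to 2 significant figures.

x = 0.68 m

Let x be the compression. The total drop is H + x, and the cart is instantaneously at rest at max compression, so energy conservation gives:
mg(H + x) = ½kx²
½(830)x² − (6.2)(10)x − (6.2)(10)(2.4) = 0
415.0x² − 62.00x − 148.8 = 0
x = [62.00 + √(3844 + 247008)]/(2 × 415.0) = 0.6781 m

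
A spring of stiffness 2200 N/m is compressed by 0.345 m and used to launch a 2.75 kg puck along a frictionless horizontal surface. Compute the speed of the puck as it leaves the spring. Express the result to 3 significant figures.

The puck leaves the spring when the spring is at natural length, so ½kx² = ½mv²
v = x√(k/m) = 0.345 × √(2200/2.75) = 9.758 m/s

v = 9.76 m/s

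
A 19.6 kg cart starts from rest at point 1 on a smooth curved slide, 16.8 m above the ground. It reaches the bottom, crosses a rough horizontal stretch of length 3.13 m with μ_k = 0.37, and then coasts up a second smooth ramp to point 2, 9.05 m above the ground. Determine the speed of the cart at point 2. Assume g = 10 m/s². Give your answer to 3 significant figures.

v = 11.5 m/s

Energy at 1: mgh₁ = (19.6)(10)(16.8) = 3292.8 J
Friction loss: W_f = μ_k mg d = 227.0 J
At 2: ½mv² + mgh₂ = mgh₁ − W_f
½mv² = 3292.8 − 227.0 − 1773.8 = 1292.0 J
v = √(2 × 1292.0/19.6) = 11.48 m/s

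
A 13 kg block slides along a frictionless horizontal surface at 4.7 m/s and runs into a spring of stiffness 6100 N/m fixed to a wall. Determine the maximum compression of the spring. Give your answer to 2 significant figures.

x = 0.22 m

At max compression the block is momentarily at rest: ½mv² = ½kx²
x = v√(m/k) = 4.7 × √(13/6100) = 0.2170 m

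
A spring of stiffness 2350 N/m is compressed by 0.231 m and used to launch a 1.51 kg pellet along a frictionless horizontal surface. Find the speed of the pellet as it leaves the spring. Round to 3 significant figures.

The pellet leaves the spring when the spring is at natural length, so ½kx² = ½mv²
v = x√(k/m) = 0.231 × √(2350/1.51) = 9.113 m/s

v = 9.11 m/s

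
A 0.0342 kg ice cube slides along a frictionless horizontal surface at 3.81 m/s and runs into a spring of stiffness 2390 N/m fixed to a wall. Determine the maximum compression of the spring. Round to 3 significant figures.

All KE is stored as spring PE at maximum compression: ½mv² = ½kx²
x = v√(m/k) = 3.81 × √(0.0342/2390) = 0.01441 m

x = 0.0144 m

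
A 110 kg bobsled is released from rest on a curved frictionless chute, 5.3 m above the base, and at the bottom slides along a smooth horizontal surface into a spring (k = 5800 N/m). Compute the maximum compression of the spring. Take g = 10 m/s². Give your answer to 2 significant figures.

x = 1.4 m

Energy conservation (no friction) from release to max compression: mgh = ½kx²
x = √(2mgh/k) = √(2 × 110 × 10 × 5.3 / 5800) = 1.418 m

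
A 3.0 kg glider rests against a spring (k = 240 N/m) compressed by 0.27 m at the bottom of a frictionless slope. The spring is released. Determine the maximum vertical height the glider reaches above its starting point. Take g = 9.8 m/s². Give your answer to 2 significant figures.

h = 0.30 m

All spring PE becomes gravitational PE at the highest point: ½kx² = mgh
h = kx²/(2mg) = (240)(0.27)²/(2 × 3.0 × 9.8) = 0.2976 m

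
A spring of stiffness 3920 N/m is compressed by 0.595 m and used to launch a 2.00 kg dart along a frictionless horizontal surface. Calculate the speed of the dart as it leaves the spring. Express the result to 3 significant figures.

v = 26.3 m/s

Spring PE converts entirely to kinetic energy: ½kx² = ½mv²
v = x√(k/m) = 0.595 × √(3920/2.00) = 26.34 m/s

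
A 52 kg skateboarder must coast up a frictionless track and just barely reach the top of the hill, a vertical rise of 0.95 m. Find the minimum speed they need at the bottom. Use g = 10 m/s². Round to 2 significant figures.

v = 4.4 m/s

At the top they are momentarily at rest, so all KE converts to PE: ½mv² = mgh
v = √(2gh) = √(2 × 10 × 0.95) = 4.359 m/s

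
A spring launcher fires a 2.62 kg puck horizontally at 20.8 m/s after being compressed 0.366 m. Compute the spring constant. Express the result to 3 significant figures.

k = 8460 N/m

½kx² = ½mv²
k = mv²/x² = (2.62)(20.8)²/(0.366)² = 8462 N/m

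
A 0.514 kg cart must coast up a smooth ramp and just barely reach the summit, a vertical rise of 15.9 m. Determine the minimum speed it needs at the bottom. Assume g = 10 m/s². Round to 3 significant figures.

At the top it is momentarily at rest, so all KE converts to PE: ½mv² = mgh
v = √(2gh) = √(2 × 10 × 15.9) = 17.83 m/s

v = 17.8 m/s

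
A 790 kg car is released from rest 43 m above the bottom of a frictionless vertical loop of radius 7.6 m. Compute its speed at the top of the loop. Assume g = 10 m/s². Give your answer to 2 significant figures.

Energy conservation: mgh = ½mv_top² + mg(2r)
v_top² = 2g(h − 2r) = 2(10)(43 − 15.20) = 556.0
v_top = 23.58 m/s

v = 24 m/s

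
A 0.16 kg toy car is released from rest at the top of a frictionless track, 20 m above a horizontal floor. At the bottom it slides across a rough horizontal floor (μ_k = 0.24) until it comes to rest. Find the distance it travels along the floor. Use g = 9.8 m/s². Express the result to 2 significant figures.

d = 83 m

Energy at the top = energy at the end + work done against friction:
At rest all PE has been dissipated by friction: mgh = μ_k m g d
d = h/μ_k = 20/0.24 = 83.33 m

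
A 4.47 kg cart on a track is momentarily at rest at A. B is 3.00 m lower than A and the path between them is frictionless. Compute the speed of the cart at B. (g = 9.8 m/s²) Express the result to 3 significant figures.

v = 7.67 m/s

Mechanical energy is conserved (no friction): mgh = ½mv²
v = √(2gh) = √(2 × 9.8 × 3.00) = √58.800 = 7.668 m/s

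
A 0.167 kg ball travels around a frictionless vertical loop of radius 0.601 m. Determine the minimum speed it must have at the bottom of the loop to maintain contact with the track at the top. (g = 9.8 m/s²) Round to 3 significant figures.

At the top: mg = mv_top²/r ⇒ v_top² = gr = 5.890 m²/s²
Energy from bottom to top (height 2r): ½mv_bot² = ½mv_top² + mg(2r)
v_bot² = gr + 4gr = 5gr = 29.45
v_bot = √(5gr) = 5.427 m/s

v = 5.43 m/s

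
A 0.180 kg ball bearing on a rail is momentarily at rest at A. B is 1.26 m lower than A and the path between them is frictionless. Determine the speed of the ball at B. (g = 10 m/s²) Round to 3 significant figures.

By conservation of mechanical energy, mgh = ½mv²
The mass cancels from both sides.
v = √(2gh) = √(2 × 10 × 1.26) = √25.200 = 5.020 m/s

v = 5.02 m/s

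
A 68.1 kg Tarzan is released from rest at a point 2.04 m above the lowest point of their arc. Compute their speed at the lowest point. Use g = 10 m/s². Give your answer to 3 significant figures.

Equating total energy at the two states: mgh = ½mv²
v = √(2gh) = √(2 × 10 × 2.04) = √40.800 = 6.387 m/s

v = 6.39 m/s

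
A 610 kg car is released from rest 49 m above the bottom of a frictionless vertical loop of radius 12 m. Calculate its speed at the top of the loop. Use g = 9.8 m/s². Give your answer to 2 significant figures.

Energy conservation: mgh = ½mv_top² + mg(2r)
v_top² = 2g(h − 2r) = 2(9.8)(49 − 24.00) = 490.0
v_top = 22.14 m/s

v = 22 m/s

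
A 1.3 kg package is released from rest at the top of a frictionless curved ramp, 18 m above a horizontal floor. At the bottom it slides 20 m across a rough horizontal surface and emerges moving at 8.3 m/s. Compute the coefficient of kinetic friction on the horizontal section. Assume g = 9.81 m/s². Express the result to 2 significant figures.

Applying the work–energy principle:
mgh = ½mv² + μ_k m g d
mgh = 229.55 J; ½mv² = 44.779 J
W_f = 229.55 − 44.779 = 184.8 J
μ_k = W_f/(mg·d) = 184.8/(12.75 × 20) = 0.7244

μ_k = 0.72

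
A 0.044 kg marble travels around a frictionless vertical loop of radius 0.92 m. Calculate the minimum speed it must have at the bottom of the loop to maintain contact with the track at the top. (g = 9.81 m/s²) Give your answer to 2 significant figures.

At the top: mg = mv_top²/r ⇒ v_top² = gr = 9.025 m²/s²
Energy from bottom to top (height 2r): ½mv_bot² = ½mv_top² + mg(2r)
v_bot² = gr + 4gr = 5gr = 45.13
v_bot = √(5gr) = 6.718 m/s

v = 6.7 m/s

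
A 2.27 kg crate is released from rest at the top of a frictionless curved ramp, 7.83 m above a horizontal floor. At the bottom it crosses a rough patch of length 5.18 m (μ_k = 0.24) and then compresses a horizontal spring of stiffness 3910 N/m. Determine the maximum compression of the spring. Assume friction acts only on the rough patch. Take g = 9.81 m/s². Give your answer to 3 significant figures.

Initial energy: E₁ = mgh = (2.27)(9.81)(7.83) = 174.36 J
Friction removes W_f = μ_k mg d = (0.24)(2.27)(9.81)(5.18) = 27.68 J
Energy reaching the spring: E = 174.36 − 27.68 = 146.68 J
At max compression ½kx² = E ⇒ x = √(2E/k) = √(2 × 146.68/3910) = 0.2739 m

x = 0.274 m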